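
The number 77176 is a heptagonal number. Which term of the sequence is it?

Set n(5n−3)/2 = 77176, giving 5n² − 3n − 154352 = 0.
The discriminant is 9 + 40·77176 = 3087049, and √3087049 = 1757.
So n = (3 + 1757) / 10 = 1760/10 = 176.

176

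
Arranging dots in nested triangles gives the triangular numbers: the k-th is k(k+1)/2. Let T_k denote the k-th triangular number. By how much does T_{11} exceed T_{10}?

11

Consecutive triangular numbers differ by n: T_{11} − T_{10} = 11.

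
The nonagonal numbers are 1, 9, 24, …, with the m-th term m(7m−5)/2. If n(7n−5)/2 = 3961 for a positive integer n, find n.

34

Set n(7n−5)/2 = 3961, giving 7n² − 5n − 7922 = 0.
So n = (5 + 471) / 14 = 476/14 = 34.
Check: 34·(7·34 − 5)/2 = 3961. ✓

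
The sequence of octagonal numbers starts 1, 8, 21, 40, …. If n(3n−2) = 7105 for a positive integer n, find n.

49

Set n(3n−2) = 7105, giving 3n² − 2n − 7105 = 0.
So n = (2 + 292) / 6 = 294/6 = 49.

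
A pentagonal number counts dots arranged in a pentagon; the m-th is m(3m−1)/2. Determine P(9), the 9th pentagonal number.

117

The 9th pentagonal number is n(3n−1)/2 with n = 9.
9·(3·9 − 1)/2 = 9·26/2 = 9·13 = 117.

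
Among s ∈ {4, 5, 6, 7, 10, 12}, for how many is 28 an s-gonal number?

s = 4: P(4, 5) = 25 and P(4, 6) = 36; 28 is not s-gonal.
s = 5: P(5, 4) = 22 and P(5, 5) = 35; 28 is not s-gonal.
s = 6: P(6, 4) = 28. ✓
s = 7: P(7, 3) = 18 and P(7, 4) = 34; 28 is not s-gonal.
s = 10: P(10, 3) = 27 and P(10, 4) = 52; 28 is not s-gonal.
s = 12: P(12, 2) = 12 and P(12, 3) = 33; 28 is not s-gonal.
Hits: s ∈ {6} → 1.

1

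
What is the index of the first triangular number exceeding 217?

Solve n(n+1)/2 > 217 for integer n.
The largest n with value ≤ 217 is 20 (since 210 ≤ 217 < 231), so the first above is n = 21, value 231.

21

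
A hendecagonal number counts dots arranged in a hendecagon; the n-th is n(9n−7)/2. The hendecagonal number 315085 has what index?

265

Set n(9n−7)/2 = 315085, giving 9n² − 7n − 630170 = 0.
So n = (7 + 4763) / 18 = 4770/18 = 265.
Check: 265·(9·265 − 7)/2 = 315085. ✓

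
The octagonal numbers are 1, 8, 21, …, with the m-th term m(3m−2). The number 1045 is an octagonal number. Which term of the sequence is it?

19

Set n(3n−2) = 1045, giving 3n² − 2n − 1045 = 0.
So n = (2 + 112) / 6 = 114/6 = 19.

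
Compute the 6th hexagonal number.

66

6·(2·6 − 1) = 6·11 = 66.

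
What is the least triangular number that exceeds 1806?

Solve n(n+1)/2 > 1806 for integer n.
The largest n with value ≤ 1806 is 59 (since 1770 ≤ 1806 < 1830), so the first above is n = 60, value 1830.

1830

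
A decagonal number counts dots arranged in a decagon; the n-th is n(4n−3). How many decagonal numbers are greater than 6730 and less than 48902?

The n-th decagonal number is n(4n−3).
Smallest index with value > 6730: n = 42 (giving 6930).
Largest index with value < 48902: n = 110 (giving 48070).
Indices 42 through 110: 69 terms.

69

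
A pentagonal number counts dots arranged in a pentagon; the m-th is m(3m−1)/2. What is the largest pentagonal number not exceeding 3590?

3577

Solve n(3n−1)/2 ≤ 3590 for integer n.
n = 49 gives 3577 ≤ 3590, while n = 50 gives 3725 > 3590; so the answer is 3577.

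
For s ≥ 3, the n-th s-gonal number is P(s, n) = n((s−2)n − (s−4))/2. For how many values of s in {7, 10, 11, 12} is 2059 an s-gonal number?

1

s = 7: P(7, 29) = 2059. ✓
s = 10: P(10, 23) = 2047 and P(10, 24) = 2232; 2059 is not s-gonal.
s = 11: P(11, 21) = 1911 and P(11, 22) = 2101; 2059 is not s-gonal.
s = 12: P(12, 20) = 1920 and P(12, 21) = 2121; 2059 is not s-gonal.
Hits: s ∈ {7} → 1.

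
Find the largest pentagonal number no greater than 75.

70

Solve n(3n−1)/2 ≤ 75 for integer n.
n = 7 gives 70 ≤ 75, while n = 8 gives 92 > 75; so the answer is 70.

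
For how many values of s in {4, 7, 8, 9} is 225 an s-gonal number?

s = 4: P(4, 15) = 225. ✓
s = 7: P(7, 9) = 189 and P(7, 10) = 235; 225 is not s-gonal.
s = 8: P(8, 9) = 225. ✓
s = 9: P(9, 8) = 204 and P(9, 9) = 261; 225 is not s-gonal.
Hits: s ∈ {4, 8} → 2.

2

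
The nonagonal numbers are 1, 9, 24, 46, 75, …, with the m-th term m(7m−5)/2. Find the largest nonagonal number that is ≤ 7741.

7614

Solve n(7n−5)/2 ≤ 7741 for integer n.
n = 47 gives 7614 ≤ 7741, while n = 48 gives 7944 > 7741; so the answer is 7614.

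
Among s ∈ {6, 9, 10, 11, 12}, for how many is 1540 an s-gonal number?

s = 6: P(6, 28) = 1540. ✓
s = 9: P(9, 21) = 1491 and P(9, 22) = 1639; 1540 is not s-gonal.
s = 10: P(10, 20) = 1540. ✓
s = 11: P(11, 18) = 1395 and P(11, 19) = 1558; 1540 is not s-gonal.
s = 12: P(12, 17) = 1377 and P(12, 18) = 1548; 1540 is not s-gonal.
Hits: s ∈ {6, 10} → 2.

2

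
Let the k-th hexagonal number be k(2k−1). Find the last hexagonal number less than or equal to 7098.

Solve n(2n−1) ≤ 7098 for integer n.
n = 59 gives 6903 ≤ 7098, while n = 60 gives 7140 > 7098; so the answer is 6903.

6903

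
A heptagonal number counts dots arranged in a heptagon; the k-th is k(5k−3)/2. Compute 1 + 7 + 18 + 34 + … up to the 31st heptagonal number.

Σ i(5i−3)/2 = (5Σi² − 3Σi) / 2 over i = 1..31.
Σi = 496 and Σi² = 10416.
(5·10416 − 3·496) / 2 = 50592/2 = 25296.

25296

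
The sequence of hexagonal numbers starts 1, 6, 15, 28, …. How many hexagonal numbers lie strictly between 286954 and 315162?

18

The n-th hexagonal number is n(2n−1).
Smallest index with value > 286954: n = 380 (giving 288420).
Largest index with value < 315162: n = 397 (giving 314821).
Indices 380 through 397: 18 terms.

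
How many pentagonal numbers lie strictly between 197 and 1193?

The n-th pentagonal number is n(3n−1)/2.
Smallest index with value > 197: n = 12 (giving 210).
Largest index with value < 1193: n = 28 (giving 1162).
Indices 12 through 28: 17 terms.

17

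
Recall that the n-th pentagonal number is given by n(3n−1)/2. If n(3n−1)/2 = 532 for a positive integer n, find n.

Set n(3n−1)/2 = 532, giving 3n² − n − 1064 = 0.
So n = (1 + 113) / 6 = 114/6 = 19.
Check: 19·(3·19 − 1)/2 = 532. ✓

19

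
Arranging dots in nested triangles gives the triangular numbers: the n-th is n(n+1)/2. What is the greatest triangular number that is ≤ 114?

105

Solve n(n+1)/2 ≤ 114 for integer n.
n = 14 gives 105 ≤ 114, while n = 15 gives 120 > 114; so the answer is 105.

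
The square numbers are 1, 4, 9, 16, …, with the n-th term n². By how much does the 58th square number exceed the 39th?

1843

58² = 3364 and 39² = 1521.
Difference: 3364 − 1521 = 1843.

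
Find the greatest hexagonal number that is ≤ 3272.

3160

Solve n(2n−1) ≤ 3272 for integer n.
n = 40 gives 3160 ≤ 3272, while n = 41 gives 3321 > 3272; so the answer is 3160.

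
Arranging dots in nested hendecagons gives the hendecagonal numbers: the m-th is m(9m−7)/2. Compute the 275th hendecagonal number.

339350

The 275th hendecagonal number is n(9n−7)/2 with n = 275.
275·(9·275 − 7)/2 = 275·2468/2 = 275·1234 = 339350.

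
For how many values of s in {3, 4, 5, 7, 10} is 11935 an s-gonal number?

s = 3: P(3, 154) = 11935. ✓
s = 4: P(4, 109) = 11881 and P(4, 110) = 12100; 11935 is not s-gonal.
s = 5: P(5, 89) = 11837 and P(5, 90) = 12105; 11935 is not s-gonal.
s = 7: P(7, 69) = 11799 and P(7, 70) = 12145; 11935 is not s-gonal.
s = 10: P(10, 55) = 11935. ✓
Hits: s ∈ {3, 10} → 2.

2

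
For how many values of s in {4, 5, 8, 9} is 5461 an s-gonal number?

1

s = 4: P(4, 73) = 5329 and P(4, 74) = 5476; 5461 is not s-gonal.
s = 5: P(5, 60) = 5370 and P(5, 61) = 5551; 5461 is not s-gonal.
s = 8: P(8, 43) = 5461. ✓
s = 9: P(9, 39) = 5226 and P(9, 40) = 5500; 5461 is not s-gonal.
Hits: s ∈ {8} → 1.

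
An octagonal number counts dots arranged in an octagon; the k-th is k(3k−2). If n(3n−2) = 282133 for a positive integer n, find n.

Set n(3n−2) = 282133, giving 3n² − 2n − 282133 = 0.
The discriminant is 4 + 12·282133 = 3385600, and √3385600 = 1840.
So n = (2 + 1840) / 6 = 1842/6 = 307.

307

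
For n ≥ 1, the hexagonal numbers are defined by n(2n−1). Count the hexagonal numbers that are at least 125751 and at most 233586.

The n-th hexagonal number is n(2n−1).
Smallest index with value ≥ 125751: n = 251 (giving 125751).
Largest index with value ≤ 233586: n = 342 (giving 233586).
Indices 251 through 342: 92 terms.

92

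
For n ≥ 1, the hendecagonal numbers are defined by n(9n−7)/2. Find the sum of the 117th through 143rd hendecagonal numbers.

Σ i(9i−7)/2 = (9Σi² − 7Σi) / 2 over i = 117..143.
Σi = 10296 − 6786 = 3510 and Σi² = 984984 − 527046 = 457938.
(9·457938 − 7·3510) / 2 = 4096872/2 = 2048436.

2048436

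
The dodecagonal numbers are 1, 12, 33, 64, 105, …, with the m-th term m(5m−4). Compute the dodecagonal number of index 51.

12801

51·(5·51 − 4) = 51·251 = 12801.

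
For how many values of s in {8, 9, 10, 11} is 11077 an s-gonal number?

1

s = 8: P(8, 61) = 11041 and P(8, 62) = 11408; 11077 is not s-gonal.
s = 9: P(9, 56) = 10836 and P(9, 57) = 11229; 11077 is not s-gonal.
s = 10: P(10, 53) = 11077. ✓
s = 11: P(11, 50) = 11075 and P(11, 51) = 11526; 11077 is not s-gonal.
Hits: s ∈ {10} → 1.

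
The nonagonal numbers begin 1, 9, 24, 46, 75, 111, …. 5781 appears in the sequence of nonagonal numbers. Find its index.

Set n(7n−5)/2 = 5781, giving 7n² − 5n − 11562 = 0.
So n = (5 + 569) / 14 = 574/14 = 41.

41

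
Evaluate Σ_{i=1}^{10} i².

385

Σ_{i=1}^{10} i² = 10·11·21/6 = 385.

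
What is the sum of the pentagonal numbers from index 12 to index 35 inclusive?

Σ i(3i−1)/2 = (3Σi² − Σi) / 2 over i = 12..35.
Σi = 630 − 66 = 564 and Σi² = 14910 − 506 = 14404.
(3·14404 − 1·564) / 2 = 42648/2 = 21324.

21324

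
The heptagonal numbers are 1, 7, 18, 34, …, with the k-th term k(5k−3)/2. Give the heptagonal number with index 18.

783

The 18th heptagonal number is n(5n−3)/2 with n = 18.
18·(5·18 − 3)/2 = 18·87/2 = 783.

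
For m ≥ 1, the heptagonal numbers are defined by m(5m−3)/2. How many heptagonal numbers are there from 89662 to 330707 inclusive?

The n-th heptagonal number is n(5n−3)/2.
Smallest index with value ≥ 89662: n = 190 (giving 89965).
Largest index with value ≤ 330707: n = 364 (giving 330694).
Indices 190 through 364: 175 terms.

175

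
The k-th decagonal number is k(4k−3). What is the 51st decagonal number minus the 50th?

Consecutive decagonal numbers differ by 8n − 7: here 8·51 − 7 = 401.

401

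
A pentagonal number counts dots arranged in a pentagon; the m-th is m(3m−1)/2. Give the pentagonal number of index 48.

3432

48·(3·48 − 1)/2 = 48·143/2 = 3432.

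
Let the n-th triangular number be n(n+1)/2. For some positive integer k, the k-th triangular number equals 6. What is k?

3

Set n(n+1)/2 = 6, giving n² + n − 12 = 0.
The discriminant is 1 + 8·6 = 49, and √49 = 7.
So n = (-1 + 7) / 2 = 6/2 = 3.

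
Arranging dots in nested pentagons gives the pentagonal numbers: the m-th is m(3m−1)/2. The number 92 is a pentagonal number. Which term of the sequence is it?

Set n(3n−1)/2 = 92, giving 3n² − n − 184 = 0.
So n = (1 + 47) / 6 = 48/6 = 8.
Check: 8·(3·8 − 1)/2 = 92. ✓

8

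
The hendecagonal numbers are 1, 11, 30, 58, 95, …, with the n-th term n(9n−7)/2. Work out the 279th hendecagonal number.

279·(9·279 − 7)/2 = 279·2504/2 = 279·1252 = 349308.

349308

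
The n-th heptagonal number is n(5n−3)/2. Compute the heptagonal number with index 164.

66994

164·(5·164 − 3)/2 = 164·817/2 = 66994.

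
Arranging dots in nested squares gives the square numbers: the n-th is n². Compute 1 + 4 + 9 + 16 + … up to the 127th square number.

Σ_{i=1}^{127} i² = 127·128·255/6 = 690880.

690880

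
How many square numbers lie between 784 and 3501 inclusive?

The n-th square number is n².
Smallest index with value ≥ 784: n = 28 (giving 784).
Largest index with value ≤ 3501: n = 59 (giving 3481).
Indices 28 through 59: 32 terms.

32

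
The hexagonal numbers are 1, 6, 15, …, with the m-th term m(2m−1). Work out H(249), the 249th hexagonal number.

123753

The 249th hexagonal number is n(2n−1) with n = 249.
249·(2·249 − 1) = 249·497 = 123753.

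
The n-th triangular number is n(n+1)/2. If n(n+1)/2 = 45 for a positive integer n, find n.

Set n(n+1)/2 = 45, giving n² + n − 90 = 0.
So n = (-1 + 19) / 2 = 18/2 = 9.

9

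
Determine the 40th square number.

1600

40² = 1600.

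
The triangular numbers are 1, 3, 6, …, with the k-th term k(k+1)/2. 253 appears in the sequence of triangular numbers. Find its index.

Set n(n+1)/2 = 253, giving n² + n − 506 = 0.
The discriminant is 1 + 8·253 = 2025, and √2025 = 45.
So n = (-1 + 45) / 2 = 44/2 = 22.

22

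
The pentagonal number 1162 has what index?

28

Set n(3n−1)/2 = 1162, giving 3n² − n − 2324 = 0.
The discriminant is 1 + 24·1162 = 27889, and √27889 = 167.
So n = (1 + 167) / 6 = 168/6 = 28.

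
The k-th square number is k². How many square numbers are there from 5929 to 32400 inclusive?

104

The n-th square number is n².
Smallest index with value ≥ 5929: n = 77 (giving 5929).
Largest index with value ≤ 32400: n = 180 (giving 32400).
Indices 77 through 180: 104 terms.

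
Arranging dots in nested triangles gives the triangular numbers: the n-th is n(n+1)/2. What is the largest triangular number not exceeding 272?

253

Solve n(n+1)/2 ≤ 272 for integer n.
n = 22 gives 253 ≤ 272, while n = 23 gives 276 > 272; so the answer is 253.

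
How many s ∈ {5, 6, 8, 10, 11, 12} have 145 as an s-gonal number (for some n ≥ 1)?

s = 5: P(5, 10) = 145. ✓
s = 6: P(6, 8) = 120 and P(6, 9) = 153; 145 is not s-gonal.
s = 8: P(8, 7) = 133 and P(8, 8) = 176; 145 is not s-gonal.
s = 10: P(10, 6) = 126 and P(10, 7) = 175; 145 is not s-gonal.
s = 11: P(11, 6) = 141 and P(11, 7) = 196; 145 is not s-gonal.
s = 12: P(12, 5) = 105 and P(12, 6) = 156; 145 is not s-gonal.
Hits: s ∈ {5} → 1.

1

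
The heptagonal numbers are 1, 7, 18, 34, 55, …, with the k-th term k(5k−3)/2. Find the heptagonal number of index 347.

The 347th heptagonal number is n(5n−3)/2 with n = 347.
347·(5·347 − 3)/2 = 347·1732/2 = 347·866 = 300502.

300502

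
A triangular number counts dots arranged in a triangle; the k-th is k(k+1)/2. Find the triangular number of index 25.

325

The 25th triangular number is n(n+1)/2 with n = 25.
25·26/2 = 650/2 = 325.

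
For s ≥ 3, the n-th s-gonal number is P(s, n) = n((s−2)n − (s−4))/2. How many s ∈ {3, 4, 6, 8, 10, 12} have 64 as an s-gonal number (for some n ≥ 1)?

s = 3: P(3, 10) = 55 and P(3, 11) = 66; 64 is not s-gonal.
s = 4: P(4, 8) = 64. ✓
s = 6: P(6, 5) = 45 and P(6, 6) = 66; 64 is not s-gonal.
s = 8: P(8, 4) = 40 and P(8, 5) = 65; 64 is not s-gonal.
s = 10: P(10, 4) = 52 and P(10, 5) = 85; 64 is not s-gonal.
s = 12: P(12, 4) = 64. ✓
Hits: s ∈ {4, 12} → 2.

2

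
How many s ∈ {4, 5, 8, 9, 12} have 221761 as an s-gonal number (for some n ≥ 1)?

1

s = 4: P(4, 470) = 220900 and P(4, 471) = 221841; 221761 is not s-gonal.
s = 5: P(5, 384) = 220992 and P(5, 385) = 222145; 221761 is not s-gonal.
s = 8: P(8, 272) = 221408 and P(8, 273) = 223041; 221761 is not s-gonal.
s = 9: P(9, 252) = 221634 and P(9, 253) = 223399; 221761 is not s-gonal.
s = 12: P(12, 211) = 221761. ✓
Hits: s ∈ {12} → 1.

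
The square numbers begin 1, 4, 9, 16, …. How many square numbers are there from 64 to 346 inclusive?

The n-th square number is n².
Smallest index with value ≥ 64: n = 8 (giving 64).
Largest index with value ≤ 346: n = 18 (giving 324).
Indices 8 through 18: 11 terms.

11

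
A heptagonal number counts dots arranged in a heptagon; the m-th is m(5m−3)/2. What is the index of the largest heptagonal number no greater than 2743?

33

Solve n(5n−3)/2 ≤ 2743 for integer n.
n = 33 gives 2673 ≤ 2743, while n = 34 gives 2839 > 2743; so the answer is index 33.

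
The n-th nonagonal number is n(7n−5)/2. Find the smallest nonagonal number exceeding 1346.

Solve n(7n−5)/2 > 1346 for integer n.
The largest n with value ≤ 1346 is 19 (since 1216 ≤ 1346 < 1350), so the first above is n = 20, value 1350.

1350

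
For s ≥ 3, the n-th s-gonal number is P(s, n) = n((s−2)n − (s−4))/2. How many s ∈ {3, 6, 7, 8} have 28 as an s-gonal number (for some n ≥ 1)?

s = 3: P(3, 7) = 28. ✓
s = 6: P(6, 4) = 28. ✓
s = 7: P(7, 3) = 18 and P(7, 4) = 34; 28 is not s-gonal.
s = 8: P(8, 3) = 21 and P(8, 4) = 40; 28 is not s-gonal.
Hits: s ∈ {3, 6} → 2.

2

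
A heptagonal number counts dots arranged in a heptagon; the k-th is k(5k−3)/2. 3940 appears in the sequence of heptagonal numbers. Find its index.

Set n(5n−3)/2 = 3940, giving 5n² − 3n − 7880 = 0.
The discriminant is 9 + 40·3940 = 157609, and √157609 = 397.
So n = (3 + 397) / 10 = 400/10 = 40.

40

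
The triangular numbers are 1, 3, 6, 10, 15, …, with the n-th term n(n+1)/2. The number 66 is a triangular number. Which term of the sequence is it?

Set n(n+1)/2 = 66, giving n² + n − 132 = 0.
So n = (-1 + 23) / 2 = 22/2 = 11.

11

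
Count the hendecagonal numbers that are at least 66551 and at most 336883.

The n-th hendecagonal number is n(9n−7)/2.
Smallest index with value ≥ 66551: n = 122 (giving 66551).
Largest index with value ≤ 336883: n = 274 (giving 336883).
Indices 122 through 274: 153 terms.

153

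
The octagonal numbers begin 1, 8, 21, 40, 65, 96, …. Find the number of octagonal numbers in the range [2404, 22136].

58

The n-th octagonal number is n(3n−2).
Smallest index with value ≥ 2404: n = 29 (giving 2465).
Largest index with value ≤ 22136: n = 86 (giving 22016).
Indices 29 through 86: 58 terms.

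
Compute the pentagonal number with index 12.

210

12·(3·12 − 1)/2 = 12·35/2 = 210.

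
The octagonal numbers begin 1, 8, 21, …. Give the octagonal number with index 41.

4961

The 41st octagonal number is n(3n−2) with n = 41.
41·(3·41 − 2) = 41·121 = 4961.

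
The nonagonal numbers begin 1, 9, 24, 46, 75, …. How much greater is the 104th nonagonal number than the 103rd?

Consecutive nonagonal numbers differ by 7n − 6: here 7·104 − 6 = 722.

722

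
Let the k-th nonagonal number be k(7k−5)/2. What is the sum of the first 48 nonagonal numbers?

130144

Σ i(7i−5)/2 = (7Σi² − 5Σi) / 2 over i = 1..48.
Σi = 1176 and Σi² = 38024.
(7·38024 − 5·1176) / 2 = 260288/2 = 130144.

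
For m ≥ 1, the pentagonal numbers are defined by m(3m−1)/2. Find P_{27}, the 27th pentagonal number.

1080

The 27th pentagonal number is n(3n−1)/2 with n = 27.
27·(3·27 − 1)/2 = 27·80/2 = 27·40 = 1080.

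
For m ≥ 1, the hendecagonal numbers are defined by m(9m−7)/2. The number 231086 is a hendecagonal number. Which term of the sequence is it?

227

Set n(9n−7)/2 = 231086, giving 9n² − 7n − 462172 = 0.
The discriminant is 49 + 72·231086 = 16638241, and √16638241 = 4079.
So n = (7 + 4079) / 18 = 4086/18 = 227.
Check: 227·(9·227 − 7)/2 = 231086. ✓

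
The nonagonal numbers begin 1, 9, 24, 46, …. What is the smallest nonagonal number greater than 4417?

Solve n(7n−5)/2 > 4417 for integer n.
The largest n with value ≤ 4417 is 35 (since 4200 ≤ 4417 < 4446), so the first above is n = 36, value 4446.

4446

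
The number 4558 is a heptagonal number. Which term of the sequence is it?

Set n(5n−3)/2 = 4558, giving 5n² − 3n − 9116 = 0.
The discriminant is 9 + 40·4558 = 182329, and √182329 = 427.
So n = (3 + 427) / 10 = 430/10 = 43.
Check: 43·(5·43 − 3)/2 = 4558. ✓

43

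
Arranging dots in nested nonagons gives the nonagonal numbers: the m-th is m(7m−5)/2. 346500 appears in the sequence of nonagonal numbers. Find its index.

Set n(7n−5)/2 = 346500, giving 7n² − 5n − 693000 = 0.
The discriminant is 25 + 56·346500 = 19404025, and √19404025 = 4405.
So n = (5 + 4405) / 14 = 4410/14 = 315.
Check: 315·(7·315 − 5)/2 = 346500. ✓

315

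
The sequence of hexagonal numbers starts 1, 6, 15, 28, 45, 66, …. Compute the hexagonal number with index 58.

6670

The 58th hexagonal number is n(2n−1) with n = 58.
58·(2·58 − 1) = 58·115 = 6670.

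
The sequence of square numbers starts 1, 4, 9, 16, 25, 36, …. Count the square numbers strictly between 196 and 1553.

The n-th square number is n².
Smallest index with value > 196: n = 15 (giving 225).
Largest index with value < 1553: n = 39 (giving 1521).
Indices 15 through 39: 25 terms.

25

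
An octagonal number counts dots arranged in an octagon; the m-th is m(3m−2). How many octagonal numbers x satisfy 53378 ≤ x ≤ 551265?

The n-th octagonal number is n(3n−2).
Smallest index with value ≥ 53378: n = 134 (giving 53600).
Largest index with value ≤ 551265: n = 429 (giving 551265).
Indices 134 through 429: 296 terms.

296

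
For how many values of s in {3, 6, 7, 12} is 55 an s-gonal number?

2

s = 3: P(3, 10) = 55. ✓
s = 6: P(6, 5) = 45 and P(6, 6) = 66; 55 is not s-gonal.
s = 7: P(7, 5) = 55. ✓
s = 12: P(12, 3) = 33 and P(12, 4) = 64; 55 is not s-gonal.
Hits: s ∈ {3, 7} → 2.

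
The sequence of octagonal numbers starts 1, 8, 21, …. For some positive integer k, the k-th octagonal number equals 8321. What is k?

Set n(3n−2) = 8321, giving 3n² − 2n − 8321 = 0.
The discriminant is 4 + 12·8321 = 99856, and √99856 = 316.
So n = (2 + 316) / 6 = 318/6 = 53.
Check: 53·(3·53 − 2) = 8321. ✓

53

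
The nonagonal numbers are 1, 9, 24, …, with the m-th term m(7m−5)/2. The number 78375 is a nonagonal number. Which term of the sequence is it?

Set n(7n−5)/2 = 78375, giving 7n² − 5n − 156750 = 0.
The discriminant is 25 + 56·78375 = 4389025, and √4389025 = 2095.
So n = (5 + 2095) / 14 = 2100/14 = 150.

150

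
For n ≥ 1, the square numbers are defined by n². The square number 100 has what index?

10

We need n² = 100, so n = √100 = 10.
Check: 10² = 100. ✓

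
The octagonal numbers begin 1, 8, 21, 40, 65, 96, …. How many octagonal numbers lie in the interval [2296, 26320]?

67

The n-th octagonal number is n(3n−2).
Smallest index with value ≥ 2296: n = 28 (giving 2296).
Largest index with value ≤ 26320: n = 94 (giving 26320).
Indices 28 through 94: 67 terms.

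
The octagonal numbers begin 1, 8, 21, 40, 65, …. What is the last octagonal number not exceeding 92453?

Solve n(3n−2) ≤ 92453 for integer n.
n = 175 gives 91525 ≤ 92453, while n = 176 gives 92576 > 92453; so the answer is 91525.

91525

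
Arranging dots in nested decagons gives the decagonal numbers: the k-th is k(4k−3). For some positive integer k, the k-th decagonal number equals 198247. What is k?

223

Set n(4n−3) = 198247, giving 4n² − 3n − 198247 = 0.
The discriminant is 9 + 16·198247 = 3171961, and √3171961 = 1781.
So n = (3 + 1781) / 8 = 1784/8 = 223.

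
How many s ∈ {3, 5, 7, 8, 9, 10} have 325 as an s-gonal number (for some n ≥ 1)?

s = 3: P(3, 25) = 325. ✓
s = 5: P(5, 14) = 287 and P(5, 15) = 330; 325 is not s-gonal.
s = 7: P(7, 11) = 286 and P(7, 12) = 342; 325 is not s-gonal.
s = 8: P(8, 10) = 280 and P(8, 11) = 341; 325 is not s-gonal.
s = 9: P(9, 10) = 325. ✓
s = 10: P(10, 9) = 297 and P(10, 10) = 370; 325 is not s-gonal.
Hits: s ∈ {3, 9} → 2.

2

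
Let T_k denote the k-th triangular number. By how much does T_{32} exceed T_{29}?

32·33/2 = 528 and 29·30/2 = 435.
Difference: 528 − 435 = 93.

93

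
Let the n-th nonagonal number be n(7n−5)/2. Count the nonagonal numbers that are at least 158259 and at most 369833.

113

The n-th nonagonal number is n(7n−5)/2.
Smallest index with value ≥ 158259: n = 213 (giving 158259).
Largest index with value ≤ 369833: n = 325 (giving 368875).
Indices 213 through 325: 113 terms.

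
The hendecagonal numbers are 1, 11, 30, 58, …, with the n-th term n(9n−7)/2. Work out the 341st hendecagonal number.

522071

The 341st hendecagonal number is n(9n−7)/2 with n = 341.
341·(9·341 − 7)/2 = 341·3062/2 = 341·1531 = 522071.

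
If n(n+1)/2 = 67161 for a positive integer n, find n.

366

Set n(n+1)/2 = 67161, giving n² + n − 134322 = 0.
The discriminant is 1 + 8·67161 = 537289, and √537289 = 733.
So n = (-1 + 733) / 2 = 732/2 = 366.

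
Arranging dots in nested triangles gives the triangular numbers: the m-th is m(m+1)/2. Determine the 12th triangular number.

78

The 12th triangular number is n(n+1)/2 with n = 12.
12·13/2 = 156/2 = 78.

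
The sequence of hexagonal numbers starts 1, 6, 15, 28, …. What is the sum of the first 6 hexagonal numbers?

Σ i(2i−1) = 2Σi² − Σi over i = 1..6.
Σi = 21 and Σi² = 91.
2·91 − 1·21 = 161.

161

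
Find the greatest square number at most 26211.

25921

Solve n² ≤ 26211 for integer n.
n = 161 gives 25921 ≤ 26211, while n = 162 gives 26244 > 26211; so the answer is 25921.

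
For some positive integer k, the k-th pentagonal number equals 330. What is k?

Set n(3n−1)/2 = 330, giving 3n² − n − 660 = 0.
So n = (1 + 89) / 6 = 90/6 = 15.

15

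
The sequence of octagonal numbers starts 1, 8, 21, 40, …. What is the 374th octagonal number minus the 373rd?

Consecutive octagonal numbers differ by 6n − 5: here 6·374 − 5 = 2239.

2239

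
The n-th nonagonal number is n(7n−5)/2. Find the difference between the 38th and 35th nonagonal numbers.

38·(7·38 − 5)/2 = 4959 and 35·(7·35 − 5)/2 = 4200.
Difference: 4959 − 4200 = 759.

759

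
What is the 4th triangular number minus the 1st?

9

4·5/2 = 10 and 1·2/2 = 1.
Difference: 10 − 1 = 9.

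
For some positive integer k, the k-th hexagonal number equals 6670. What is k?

Set n(2n−1) = 6670, giving 2n² − n − 6670 = 0.
So n = (1 + 231) / 4 = 232/4 = 58.

58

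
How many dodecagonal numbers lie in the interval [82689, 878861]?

The n-th dodecagonal number is n(5n−4).
Smallest index with value ≥ 82689: n = 129 (giving 82689).
Largest index with value ≤ 878861: n = 419 (giving 876129).
Indices 129 through 419: 291 terms.

291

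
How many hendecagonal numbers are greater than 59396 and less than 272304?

The n-th hendecagonal number is n(9n−7)/2.
Smallest index with value > 59396: n = 116 (giving 60146).
Largest index with value < 272304: n = 246 (giving 271461).
Indices 116 through 246: 131 terms.

131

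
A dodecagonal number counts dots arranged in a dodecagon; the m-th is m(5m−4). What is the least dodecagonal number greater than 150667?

Solve n(5n−4) > 150667 for integer n.
The largest n with value ≤ 150667 is 173 (since 148953 ≤ 150667 < 150684), so the first above is n = 174, value 150684.

150684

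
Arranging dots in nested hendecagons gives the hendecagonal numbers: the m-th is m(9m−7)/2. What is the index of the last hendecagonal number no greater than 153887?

185

Solve n(9n−7)/2 ≤ 153887 for integer n.
n = 185 gives 153365 ≤ 153887, while n = 186 gives 155031 > 153887; so the answer is index 185.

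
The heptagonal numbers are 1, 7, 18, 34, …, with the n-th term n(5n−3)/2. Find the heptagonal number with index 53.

The 53rd heptagonal number is n(5n−3)/2 with n = 53.
53·(5·53 − 3)/2 = 53·262/2 = 53·131 = 6943.

6943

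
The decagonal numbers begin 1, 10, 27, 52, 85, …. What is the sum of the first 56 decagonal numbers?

Σ i(4i−3) = 4Σi² − 3Σi over i = 1..56.
Σi = 1596 and Σi² = 60116.
4·60116 − 3·1596 = 235676.

235676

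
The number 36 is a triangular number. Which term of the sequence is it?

8

Set n(n+1)/2 = 36, giving n² + n − 72 = 0.
The discriminant is 1 + 8·36 = 289, and √289 = 17.
So n = (-1 + 17) / 2 = 16/2 = 8.
Check: 8·9/2 = 36. ✓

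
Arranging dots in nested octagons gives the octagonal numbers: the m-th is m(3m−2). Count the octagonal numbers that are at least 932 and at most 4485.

22

The n-th octagonal number is n(3n−2).
Smallest index with value ≥ 932: n = 18 (giving 936).
Largest index with value ≤ 4485: n = 39 (giving 4485).
Indices 18 through 39: 22 terms.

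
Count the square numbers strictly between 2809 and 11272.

The n-th square number is n².
Smallest index with value > 2809: n = 54 (giving 2916).
Largest index with value < 11272: n = 106 (giving 11236).
Indices 54 through 106: 53 terms.

53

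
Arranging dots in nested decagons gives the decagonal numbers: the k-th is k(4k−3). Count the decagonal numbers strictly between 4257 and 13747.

25

The n-th decagonal number is n(4n−3).
Smallest index with value > 4257: n = 34 (giving 4522).
Largest index with value < 13747: n = 58 (giving 13282).
Indices 34 through 58: 25 terms.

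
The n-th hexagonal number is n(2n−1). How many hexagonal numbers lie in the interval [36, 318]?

The n-th hexagonal number is n(2n−1).
Smallest index with value ≥ 36: n = 5 (giving 45).
Largest index with value ≤ 318: n = 12 (giving 276).
Indices 5 through 12: 8 terms.

8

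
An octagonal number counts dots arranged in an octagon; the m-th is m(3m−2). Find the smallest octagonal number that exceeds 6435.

Solve n(3n−2) > 6435 for integer n.
The largest n with value ≤ 6435 is 46 (since 6256 ≤ 6435 < 6533), so the first above is n = 47, value 6533.

6533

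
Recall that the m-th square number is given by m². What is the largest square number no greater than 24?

16

Solve n² ≤ 24 for integer n.
n = 4 gives 16 ≤ 24, while n = 5 gives 25 > 24; so the answer is 16.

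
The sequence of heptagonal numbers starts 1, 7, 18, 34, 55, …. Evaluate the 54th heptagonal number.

7209

The 54th heptagonal number is n(5n−3)/2 with n = 54.
54·(5·54 − 3)/2 = 54·267/2 = 7209.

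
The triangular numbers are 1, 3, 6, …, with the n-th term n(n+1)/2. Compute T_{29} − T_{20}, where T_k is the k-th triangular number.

29·30/2 = 435 and 20·21/2 = 210.
Difference: 435 − 210 = 225.

225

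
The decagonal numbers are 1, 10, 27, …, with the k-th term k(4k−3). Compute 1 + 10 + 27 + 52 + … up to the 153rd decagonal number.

4787013

Σ i(4i−3) = 4Σi² − 3Σi over i = 1..153.
Σi = 11781 and Σi² = 1205589.
4·1205589 − 3·11781 = 4787013.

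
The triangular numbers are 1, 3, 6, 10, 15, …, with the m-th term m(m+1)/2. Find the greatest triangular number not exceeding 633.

630

Solve n(n+1)/2 ≤ 633 for integer n.
n = 35 gives 630 ≤ 633, while n = 36 gives 666 > 633; so the answer is 630.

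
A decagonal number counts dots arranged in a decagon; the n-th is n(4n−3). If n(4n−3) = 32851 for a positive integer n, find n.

Set n(4n−3) = 32851, giving 4n² − 3n − 32851 = 0.
The discriminant is 9 + 16·32851 = 525625, and √525625 = 725.
So n = (3 + 725) / 8 = 728/8 = 91.

91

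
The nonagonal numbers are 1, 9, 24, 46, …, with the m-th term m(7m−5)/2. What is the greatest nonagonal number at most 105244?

Solve n(7n−5)/2 ≤ 105244 for integer n.
n = 173 gives 104319 ≤ 105244, while n = 174 gives 105531 > 105244; so the answer is 104319.

104319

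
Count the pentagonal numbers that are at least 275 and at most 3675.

The n-th pentagonal number is n(3n−1)/2.
Smallest index with value ≥ 275: n = 14 (giving 287).
Largest index with value ≤ 3675: n = 49 (giving 3577).
Indices 14 through 49: 36 terms.

36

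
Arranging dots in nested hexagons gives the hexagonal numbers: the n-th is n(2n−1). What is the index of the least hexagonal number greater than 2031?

33

Solve n(2n−1) > 2031 for integer n.
The largest n with value ≤ 2031 is 32 (since 2016 ≤ 2031 < 2145), so the first above is n = 33, value 2145.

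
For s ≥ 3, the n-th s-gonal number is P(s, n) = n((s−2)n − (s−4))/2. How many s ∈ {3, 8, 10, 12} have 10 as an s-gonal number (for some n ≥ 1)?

s = 3: P(3, 4) = 10. ✓
s = 8: P(8, 2) = 8 and P(8, 3) = 21; 10 is not s-gonal.
s = 10: P(10, 2) = 10. ✓
s = 12: P(12, 1) = 1 and P(12, 2) = 12; 10 is not s-gonal.
Hits: s ∈ {3, 10} → 2.

2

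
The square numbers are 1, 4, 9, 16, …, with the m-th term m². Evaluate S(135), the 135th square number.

The 135th square number is n² with n = 135.
135² = 18225.

18225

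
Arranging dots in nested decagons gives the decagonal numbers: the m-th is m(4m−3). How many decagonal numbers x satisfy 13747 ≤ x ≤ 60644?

The n-th decagonal number is n(4n−3).
Smallest index with value ≥ 13747: n = 59 (giving 13747).
Largest index with value ≤ 60644: n = 123 (giving 60147).
Indices 59 through 123: 65 terms.

65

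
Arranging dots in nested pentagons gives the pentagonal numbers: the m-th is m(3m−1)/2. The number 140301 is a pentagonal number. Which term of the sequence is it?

Set n(3n−1)/2 = 140301, giving 3n² − n − 280602 = 0.
So n = (1 + 1835) / 6 = 1836/6 = 306.
Check: 306·(3·306 − 1)/2 = 140301. ✓

306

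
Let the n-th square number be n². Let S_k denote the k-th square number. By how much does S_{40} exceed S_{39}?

n² − (n−1)² = 2n − 1, so 40² − 39² = 2·40 − 1 = 79.

79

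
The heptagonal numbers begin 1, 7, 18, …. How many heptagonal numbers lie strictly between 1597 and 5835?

23

The n-th heptagonal number is n(5n−3)/2.
Smallest index with value > 1597: n = 26 (giving 1651).
Largest index with value < 5835: n = 48 (giving 5688).
Indices 26 through 48: 23 terms.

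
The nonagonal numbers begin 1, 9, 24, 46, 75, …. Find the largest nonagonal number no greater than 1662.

1639

Solve n(7n−5)/2 ≤ 1662 for integer n.
n = 22 gives 1639 ≤ 1662, while n = 23 gives 1794 > 1662; so the answer is 1639.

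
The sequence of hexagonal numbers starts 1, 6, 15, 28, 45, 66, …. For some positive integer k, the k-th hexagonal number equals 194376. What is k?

Set n(2n−1) = 194376, giving 2n² − n − 194376 = 0.
The discriminant is 1 + 8·194376 = 1555009, and √1555009 = 1247.
So n = (1 + 1247) / 4 = 1248/4 = 312.

312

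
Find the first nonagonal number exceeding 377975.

Solve n(7n−5)/2 > 377975 for integer n.
The largest n with value ≤ 377975 is 328 (since 375724 ≤ 377975 < 378021), so the first above is n = 329, value 378021.

378021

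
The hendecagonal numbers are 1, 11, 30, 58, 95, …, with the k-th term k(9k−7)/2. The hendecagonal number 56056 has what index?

Set n(9n−7)/2 = 56056, giving 9n² − 7n − 112112 = 0.
The discriminant is 49 + 72·56056 = 4036081, and √4036081 = 2009.
So n = (7 + 2009) / 18 = 2016/18 = 112.
Check: 112·(9·112 − 7)/2 = 56056. ✓

112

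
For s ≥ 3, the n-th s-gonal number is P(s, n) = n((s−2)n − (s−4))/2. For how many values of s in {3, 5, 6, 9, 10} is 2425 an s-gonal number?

s = 3: P(3, 69) = 2415 and P(3, 70) = 2485; 2425 is not s-gonal.
s = 5: P(5, 40) = 2380 and P(5, 41) = 2501; 2425 is not s-gonal.
s = 6: P(6, 35) = 2415 and P(6, 36) = 2556; 2425 is not s-gonal.
s = 9: P(9, 26) = 2301 and P(9, 27) = 2484; 2425 is not s-gonal.
s = 10: P(10, 25) = 2425. ✓
Hits: s ∈ {10} → 1.

1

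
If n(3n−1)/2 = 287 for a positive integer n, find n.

Set n(3n−1)/2 = 287, giving 3n² − n − 574 = 0.
The discriminant is 1 + 24·287 = 6889, and √6889 = 83.
So n = (1 + 83) / 6 = 84/6 = 14.

14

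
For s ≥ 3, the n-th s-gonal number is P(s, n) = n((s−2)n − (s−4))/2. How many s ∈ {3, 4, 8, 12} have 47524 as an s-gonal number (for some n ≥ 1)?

1

s = 3: P(3, 307) = 47278 and P(3, 308) = 47586; 47524 is not s-gonal.
s = 4: P(4, 218) = 47524. ✓
s = 8: P(8, 126) = 47376 and P(8, 127) = 48133; 47524 is not s-gonal.
s = 12: P(12, 97) = 46657 and P(12, 98) = 47628; 47524 is not s-gonal.
Hits: s ∈ {4} → 1.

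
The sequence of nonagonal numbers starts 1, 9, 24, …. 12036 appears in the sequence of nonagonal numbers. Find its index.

Set n(7n−5)/2 = 12036, giving 7n² − 5n − 24072 = 0.
So n = (5 + 821) / 14 = 826/14 = 59.

59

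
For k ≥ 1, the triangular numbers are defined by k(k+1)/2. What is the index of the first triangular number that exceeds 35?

Solve n(n+1)/2 > 35 for integer n.
The largest n with value ≤ 35 is 7 (since 28 ≤ 35 < 36), so the first above is n = 8, value 36.

8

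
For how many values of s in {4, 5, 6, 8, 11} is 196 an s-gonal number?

2

s = 4: P(4, 14) = 196. ✓
s = 5: P(5, 11) = 176 and P(5, 12) = 210; 196 is not s-gonal.
s = 6: P(6, 10) = 190 and P(6, 11) = 231; 196 is not s-gonal.
s = 8: P(8, 8) = 176 and P(8, 9) = 225; 196 is not s-gonal.
s = 11: P(11, 7) = 196. ✓
Hits: s ∈ {4, 11} → 2.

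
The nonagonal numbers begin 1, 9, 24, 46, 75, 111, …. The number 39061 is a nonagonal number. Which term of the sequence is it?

Set n(7n−5)/2 = 39061, giving 7n² − 5n − 78122 = 0.
So n = (5 + 1479) / 14 = 1484/14 = 106.

106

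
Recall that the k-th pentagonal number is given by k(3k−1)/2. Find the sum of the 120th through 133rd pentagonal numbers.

Σ i(3i−1)/2 = (3Σi² − Σi) / 2 over i = 120..133.
Σi = 8911 − 7140 = 1771 and Σi² = 793079 − 568820 = 224259.
(3·224259 − 1·1771) / 2 = 671006/2 = 335503.

335503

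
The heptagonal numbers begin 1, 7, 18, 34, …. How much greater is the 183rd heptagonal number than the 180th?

183·(5·183 − 3)/2 = 83448 and 180·(5·180 − 3)/2 = 80730.
Difference: 83448 − 80730 = 2718.

2718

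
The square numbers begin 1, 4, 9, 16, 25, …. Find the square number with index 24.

576

The 24th square number is n² with n = 24.
24² = 576.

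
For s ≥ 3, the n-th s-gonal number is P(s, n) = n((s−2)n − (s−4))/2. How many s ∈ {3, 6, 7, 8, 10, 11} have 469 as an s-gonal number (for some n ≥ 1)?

1

s = 3: P(3, 30) = 465 and P(3, 31) = 496; 469 is not s-gonal.
s = 6: P(6, 15) = 435 and P(6, 16) = 496; 469 is not s-gonal.
s = 7: P(7, 14) = 469. ✓
s = 8: P(8, 12) = 408 and P(8, 13) = 481; 469 is not s-gonal.
s = 10: P(10, 11) = 451 and P(10, 12) = 540; 469 is not s-gonal.
s = 11: P(11, 10) = 415 and P(11, 11) = 506; 469 is not s-gonal.
Hits: s ∈ {7} → 1.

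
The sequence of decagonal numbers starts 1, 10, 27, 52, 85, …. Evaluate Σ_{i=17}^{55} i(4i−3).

217724

Σ i(4i−3) = 4Σi² − 3Σi over i = 17..55.
Σi = 1540 − 136 = 1404 and Σi² = 56980 − 1496 = 55484.
4·55484 − 3·1404 = 217724.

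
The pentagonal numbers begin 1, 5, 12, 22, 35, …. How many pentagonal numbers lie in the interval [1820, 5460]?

26

The n-th pentagonal number is n(3n−1)/2.
Smallest index with value ≥ 1820: n = 35 (giving 1820).
Largest index with value ≤ 5460: n = 60 (giving 5370).
Indices 35 through 60: 26 terms.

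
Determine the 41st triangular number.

The 41st triangular number is n(n+1)/2 with n = 41.
41·42/2 = 1722/2 = 861.

861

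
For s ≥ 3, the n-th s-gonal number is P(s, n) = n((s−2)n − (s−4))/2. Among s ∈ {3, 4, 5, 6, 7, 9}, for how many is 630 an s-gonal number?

s = 3: P(3, 35) = 630. ✓
s = 4: P(4, 25) = 625 and P(4, 26) = 676; 630 is not s-gonal.
s = 5: P(5, 20) = 590 and P(5, 21) = 651; 630 is not s-gonal.
s = 6: P(6, 18) = 630. ✓
s = 7: P(7, 16) = 616 and P(7, 17) = 697; 630 is not s-gonal.
s = 9: P(9, 13) = 559 and P(9, 14) = 651; 630 is not s-gonal.
Hits: s ∈ {3, 6} → 2.

2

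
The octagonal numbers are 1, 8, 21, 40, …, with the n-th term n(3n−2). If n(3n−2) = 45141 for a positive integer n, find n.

123

Set n(3n−2) = 45141, giving 3n² − 2n − 45141 = 0.
The discriminant is 4 + 12·45141 = 541696, and √541696 = 736.
So n = (2 + 736) / 6 = 738/6 = 123.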